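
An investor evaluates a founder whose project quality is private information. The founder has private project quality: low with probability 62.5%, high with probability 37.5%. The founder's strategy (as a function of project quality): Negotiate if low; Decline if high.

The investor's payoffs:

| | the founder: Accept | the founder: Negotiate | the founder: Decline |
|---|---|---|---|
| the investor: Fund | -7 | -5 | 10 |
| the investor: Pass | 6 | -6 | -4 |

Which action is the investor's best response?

Fund

Compute the investor's expected payoff for each action, taking the expectation over the founder's type.
E[Fund] = 0.625·(-5) + 0.375·(10) = 0.625
E[Pass] = 0.625·(-6) + 0.375·(-4) = -5.25
Best response: Fund (0.625 is the largest).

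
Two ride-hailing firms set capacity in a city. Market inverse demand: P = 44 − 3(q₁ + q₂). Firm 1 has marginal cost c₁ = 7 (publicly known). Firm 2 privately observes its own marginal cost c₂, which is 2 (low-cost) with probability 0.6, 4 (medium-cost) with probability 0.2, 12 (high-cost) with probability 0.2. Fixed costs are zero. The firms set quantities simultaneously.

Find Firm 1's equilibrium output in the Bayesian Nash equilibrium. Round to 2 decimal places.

Firm 2 with cost c maximizes (44 − 3(q₁+q₂) − c)·q₂, giving q₂(c) = (44 − c − 3q₁)/6.
E[c₂] = 0.6·2 + 0.2·4 + 0.2·12 = 4.4
Firm 1's FOC against E[q₂] yields q₁ = (44 − 2·7 + E[c₂])/9 = (44 − 14 + 4.4)/9 = 3.82222.

3.82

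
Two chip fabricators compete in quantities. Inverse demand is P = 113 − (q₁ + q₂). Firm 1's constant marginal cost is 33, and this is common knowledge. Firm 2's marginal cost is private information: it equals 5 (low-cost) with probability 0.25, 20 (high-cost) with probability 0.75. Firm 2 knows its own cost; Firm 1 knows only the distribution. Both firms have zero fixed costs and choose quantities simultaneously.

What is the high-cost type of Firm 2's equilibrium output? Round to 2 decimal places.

35.96

Firm 2 with cost c maximizes (113 − (q₁+q₂) − c)·q₂, giving q₂(c) = (113 − c − q₁)/2.
E[c₂] = 0.25·5 + 0.75·20 = 16.25
Firm 1's FOC against E[q₂] yields q₁ = (113 − 2·33 + E[c₂])/3 = (113 − 66 + 16.25)/3 = 21.0833.
q₂(high-cost) = (113 − 20 − 21.0833)/2 = 35.9583.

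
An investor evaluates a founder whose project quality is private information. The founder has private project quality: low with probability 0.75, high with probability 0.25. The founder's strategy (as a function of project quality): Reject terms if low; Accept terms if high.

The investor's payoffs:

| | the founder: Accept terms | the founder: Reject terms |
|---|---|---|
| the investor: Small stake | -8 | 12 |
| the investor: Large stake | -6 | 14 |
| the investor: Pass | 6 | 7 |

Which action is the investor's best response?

Large stake

Compute the investor's expected payoff for each action, taking the expectation over the founder's type.
E[Small stake] = 0.75·(12) + 0.25·(-8) = 7
E[Large stake] = 0.75·(14) + 0.25·(-6) = 9
E[Pass] = 0.75·(7) + 0.25·(6) = 6.75
Best response: Large stake (9 is the largest).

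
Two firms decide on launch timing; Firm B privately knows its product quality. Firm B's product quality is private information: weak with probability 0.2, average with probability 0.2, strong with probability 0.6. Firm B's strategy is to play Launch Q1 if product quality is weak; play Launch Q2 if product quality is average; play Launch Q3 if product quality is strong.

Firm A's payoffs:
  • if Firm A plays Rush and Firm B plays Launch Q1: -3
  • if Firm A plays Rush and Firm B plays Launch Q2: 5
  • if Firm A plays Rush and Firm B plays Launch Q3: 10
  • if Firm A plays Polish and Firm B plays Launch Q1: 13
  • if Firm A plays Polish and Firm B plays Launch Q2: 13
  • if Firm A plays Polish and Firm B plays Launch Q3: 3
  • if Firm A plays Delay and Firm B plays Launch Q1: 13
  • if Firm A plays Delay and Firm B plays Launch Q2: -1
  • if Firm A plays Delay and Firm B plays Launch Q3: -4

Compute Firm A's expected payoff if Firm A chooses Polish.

E[Polish] = 0.2·13 + 0.2·13 + 0.6·3 = 2.6 + 2.6 + 1.8 = 7

7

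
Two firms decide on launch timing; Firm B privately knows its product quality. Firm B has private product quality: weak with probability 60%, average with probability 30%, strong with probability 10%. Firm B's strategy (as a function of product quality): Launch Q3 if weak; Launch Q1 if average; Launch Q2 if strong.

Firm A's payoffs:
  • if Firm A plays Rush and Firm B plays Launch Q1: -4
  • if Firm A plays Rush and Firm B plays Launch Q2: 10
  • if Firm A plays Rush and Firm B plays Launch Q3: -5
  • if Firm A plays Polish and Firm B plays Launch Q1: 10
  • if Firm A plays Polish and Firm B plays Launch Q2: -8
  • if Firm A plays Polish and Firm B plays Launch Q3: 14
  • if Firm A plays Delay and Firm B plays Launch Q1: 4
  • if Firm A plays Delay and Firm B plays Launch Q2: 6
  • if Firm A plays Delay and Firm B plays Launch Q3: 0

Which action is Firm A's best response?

Compute Firm A's expected payoff for each action, taking the expectation over Firm B's type.
E[Rush] = 0.6·(-5) + 0.3·(-4) + 0.1·(10) = -3.2
E[Polish] = 0.6·(14) + 0.3·(10) + 0.1·(-8) = 10.6
E[Delay] = 0.6·(0) + 0.3·(4) + 0.1·(6) = 1.8
Best response: Polish (10.6 is the largest).

Polish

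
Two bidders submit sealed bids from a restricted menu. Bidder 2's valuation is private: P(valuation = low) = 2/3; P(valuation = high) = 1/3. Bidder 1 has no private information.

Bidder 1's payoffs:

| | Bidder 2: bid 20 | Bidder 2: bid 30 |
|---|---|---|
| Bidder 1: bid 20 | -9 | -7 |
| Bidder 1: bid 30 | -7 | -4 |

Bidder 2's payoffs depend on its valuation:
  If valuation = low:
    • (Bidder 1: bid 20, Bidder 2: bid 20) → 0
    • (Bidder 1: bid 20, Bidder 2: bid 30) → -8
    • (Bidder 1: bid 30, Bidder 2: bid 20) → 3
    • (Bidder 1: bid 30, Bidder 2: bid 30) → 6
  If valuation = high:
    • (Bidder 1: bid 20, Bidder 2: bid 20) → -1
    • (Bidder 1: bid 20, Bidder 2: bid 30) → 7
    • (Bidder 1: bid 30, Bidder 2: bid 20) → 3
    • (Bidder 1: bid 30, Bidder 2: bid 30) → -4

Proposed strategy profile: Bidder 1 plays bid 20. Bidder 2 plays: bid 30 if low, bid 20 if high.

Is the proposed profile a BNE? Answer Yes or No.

No

A profile is a BNE iff every type of every player is best-responding given beliefs about the other side.
Bidder 1 plays bid 20: E[bid 20] = 2/3·(-7) + 1/3·(-9) = -23/3; E[bid 30] = -5. Not best-responding. ✗
Bidder 2 (valuation low), facing bid 20: bid 20 gives 0, bid 30 gives -8. Proposed bid 30 is not best — profitable deviation exists. ✗
Bidder 2 (valuation high), facing bid 20: bid 20 gives -1, bid 30 gives 7. Proposed bid 20 is not best — profitable deviation exists. ✗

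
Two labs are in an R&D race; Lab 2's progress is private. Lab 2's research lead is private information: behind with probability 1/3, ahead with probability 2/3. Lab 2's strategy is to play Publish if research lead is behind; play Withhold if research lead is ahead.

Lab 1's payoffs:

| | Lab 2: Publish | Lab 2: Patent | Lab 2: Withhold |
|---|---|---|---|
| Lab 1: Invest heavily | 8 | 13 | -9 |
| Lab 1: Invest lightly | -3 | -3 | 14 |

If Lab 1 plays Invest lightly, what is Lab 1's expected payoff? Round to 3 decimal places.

E[Invest lightly] = 1/3·(-3) + 2/3·14 = (-1) + 28/3 = 25/3

8.333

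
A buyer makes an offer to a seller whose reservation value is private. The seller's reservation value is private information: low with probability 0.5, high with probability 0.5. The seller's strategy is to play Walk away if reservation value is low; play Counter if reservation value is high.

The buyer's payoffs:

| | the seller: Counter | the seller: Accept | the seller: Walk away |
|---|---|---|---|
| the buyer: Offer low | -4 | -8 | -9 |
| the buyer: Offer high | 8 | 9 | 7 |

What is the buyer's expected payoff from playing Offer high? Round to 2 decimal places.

E[Offer high] = 0.5·7 + 0.5·8 = 3.5 + 4 = 7.5

7.50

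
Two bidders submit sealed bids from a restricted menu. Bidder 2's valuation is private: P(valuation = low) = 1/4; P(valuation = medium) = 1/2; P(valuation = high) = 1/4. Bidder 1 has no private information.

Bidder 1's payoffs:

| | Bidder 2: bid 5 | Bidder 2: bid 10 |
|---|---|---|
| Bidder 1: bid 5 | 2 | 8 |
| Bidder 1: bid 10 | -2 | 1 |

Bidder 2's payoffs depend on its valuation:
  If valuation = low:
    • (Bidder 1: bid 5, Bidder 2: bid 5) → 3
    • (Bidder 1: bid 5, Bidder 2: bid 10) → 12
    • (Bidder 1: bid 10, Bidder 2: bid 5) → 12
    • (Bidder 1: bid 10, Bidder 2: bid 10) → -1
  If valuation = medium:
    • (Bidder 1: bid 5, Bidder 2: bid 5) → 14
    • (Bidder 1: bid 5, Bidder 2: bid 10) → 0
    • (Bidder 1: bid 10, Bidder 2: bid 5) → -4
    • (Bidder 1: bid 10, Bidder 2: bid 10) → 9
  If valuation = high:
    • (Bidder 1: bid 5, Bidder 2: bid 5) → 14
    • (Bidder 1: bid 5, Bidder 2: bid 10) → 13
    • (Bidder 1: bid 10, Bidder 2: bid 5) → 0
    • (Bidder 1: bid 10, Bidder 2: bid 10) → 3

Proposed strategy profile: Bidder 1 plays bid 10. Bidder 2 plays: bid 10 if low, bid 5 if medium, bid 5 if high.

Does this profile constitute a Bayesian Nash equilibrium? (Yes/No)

No

Bidder 1 plays bid 10: E[bid 10] = 1/4·(1) + 1/2·(-2) + 1/4·(-2) = -5/4; E[bid 5] = 7/2. Not best-responding. ✗
Bidder 2 (valuation low), facing bid 10: bid 5 gives 12, bid 10 gives -1. Proposed bid 10 is not best — profitable deviation exists. ✗
Bidder 2 (valuation medium), facing bid 10: bid 5 gives -4, bid 10 gives 9. Proposed bid 5 is not best — profitable deviation exists. ✗
Bidder 2 (valuation high), facing bid 10: bid 5 gives 0, bid 10 gives 3. Proposed bid 5 is not best — profitable deviation exists. ✗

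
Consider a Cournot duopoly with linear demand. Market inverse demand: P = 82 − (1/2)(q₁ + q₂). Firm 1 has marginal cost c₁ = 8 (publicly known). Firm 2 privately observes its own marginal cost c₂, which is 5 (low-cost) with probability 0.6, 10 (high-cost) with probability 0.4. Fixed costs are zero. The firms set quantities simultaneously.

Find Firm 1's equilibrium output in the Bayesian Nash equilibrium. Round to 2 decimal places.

48.67

Each type of Firm 2 best-responds to q₁; Firm 1 best-responds to the expected q₂ over Firm 2's types.
Firm 2 with cost c maximizes (82 − (1/2)(q₁+q₂) − c)·q₂, giving q₂(c) = (82 − c − (1/2)q₁).
E[c₂] = 0.6·5 + 0.4·10 = 7
Firm 1's FOC against E[q₂] yields q₁ = (82 − 2·8 + E[c₂])/(3/2) = (82 − 16 + 7)/(3/2) = 48.6667.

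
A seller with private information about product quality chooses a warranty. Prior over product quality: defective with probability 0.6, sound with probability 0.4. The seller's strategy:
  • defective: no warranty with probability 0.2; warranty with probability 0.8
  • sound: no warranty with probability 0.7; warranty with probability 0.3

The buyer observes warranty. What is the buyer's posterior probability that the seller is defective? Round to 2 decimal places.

0.80

P(warranty) = 0.6·0.8 + 0.4·0.3 = 0.6
P(defective | warranty) = (0.6·0.8) / 0.6 = 0.48 / 0.6 = 0.8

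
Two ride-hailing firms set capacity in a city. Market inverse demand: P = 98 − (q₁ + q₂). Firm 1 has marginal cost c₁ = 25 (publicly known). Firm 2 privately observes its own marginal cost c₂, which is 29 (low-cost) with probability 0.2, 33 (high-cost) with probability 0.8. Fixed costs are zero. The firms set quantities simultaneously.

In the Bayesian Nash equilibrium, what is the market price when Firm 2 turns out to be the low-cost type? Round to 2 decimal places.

Type-c best response for Firm 2: q₂(c) = (98 − c)/2 − q₁/2.
Firm 1 maximizes expected profit; its first-order condition is 98 − 2q₁ − E[q₂] − 25 = 0.
Substituting E[q₂] and solving: E[c₂] = 32.2, so q₁ = (98 − 2·25 + 32.2)/3 = 26.7333.
q₂(low-cost) = 21.1333, so P = 98 − (26.7333 + 21.1333) = 50.1333.

50.13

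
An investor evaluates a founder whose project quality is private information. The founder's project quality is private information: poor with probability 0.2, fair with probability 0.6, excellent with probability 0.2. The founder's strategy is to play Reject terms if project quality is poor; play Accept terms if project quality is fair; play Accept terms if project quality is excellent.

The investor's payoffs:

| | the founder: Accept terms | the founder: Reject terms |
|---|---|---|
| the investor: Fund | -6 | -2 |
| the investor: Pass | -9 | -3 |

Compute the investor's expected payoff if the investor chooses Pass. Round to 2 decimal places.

E[Pass] = 0.2·(-3) + 0.6·(-9) + 0.2·(-9) = (-0.6) + (-5.4) + (-1.8) = -7.8

-7.80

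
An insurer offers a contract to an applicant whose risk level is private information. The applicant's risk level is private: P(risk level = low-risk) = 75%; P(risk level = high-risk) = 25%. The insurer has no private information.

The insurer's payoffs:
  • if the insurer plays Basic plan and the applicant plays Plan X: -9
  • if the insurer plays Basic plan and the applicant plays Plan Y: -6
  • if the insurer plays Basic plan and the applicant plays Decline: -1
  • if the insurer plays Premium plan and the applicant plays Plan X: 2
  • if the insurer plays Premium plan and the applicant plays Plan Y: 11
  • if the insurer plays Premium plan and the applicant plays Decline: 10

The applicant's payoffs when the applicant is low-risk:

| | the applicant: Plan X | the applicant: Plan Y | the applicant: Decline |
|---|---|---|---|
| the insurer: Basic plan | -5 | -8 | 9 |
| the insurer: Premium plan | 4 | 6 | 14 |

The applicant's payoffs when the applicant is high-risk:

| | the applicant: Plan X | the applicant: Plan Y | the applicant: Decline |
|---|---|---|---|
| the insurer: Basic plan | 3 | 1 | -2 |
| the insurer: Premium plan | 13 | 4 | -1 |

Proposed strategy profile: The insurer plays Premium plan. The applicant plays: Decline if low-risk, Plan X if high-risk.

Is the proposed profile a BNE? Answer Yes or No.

Yes

The insurer plays Premium plan: E[Premium plan] = 0.75·(10) + 0.25·(2) = 8; E[Basic plan] = -3. Best-responding. ✓
The applicant (risk level low-risk), facing Premium plan: Plan X gives 4, Plan Y gives 6, Decline gives 14. Proposed Decline is best. ✓
The applicant (risk level high-risk), facing Premium plan: Plan X gives 13, Plan Y gives 4, Decline gives -1. Proposed Plan X is best. ✓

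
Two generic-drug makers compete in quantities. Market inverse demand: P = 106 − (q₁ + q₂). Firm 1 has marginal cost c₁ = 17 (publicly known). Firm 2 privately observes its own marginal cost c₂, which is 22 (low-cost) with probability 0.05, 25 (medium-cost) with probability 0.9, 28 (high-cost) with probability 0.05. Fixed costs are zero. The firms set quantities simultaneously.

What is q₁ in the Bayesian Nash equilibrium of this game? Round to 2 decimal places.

Firm 2 with cost c maximizes (106 − (q₁+q₂) − c)·q₂, giving q₂(c) = (106 − c − q₁)/2.
E[c₂] = 0.05·22 + 0.9·25 + 0.05·28 = 25
Firm 1's FOC against E[q₂] yields q₁ = (106 − 2·17 + E[c₂])/3 = (106 − 34 + 25)/3 = 32.3333.

32.33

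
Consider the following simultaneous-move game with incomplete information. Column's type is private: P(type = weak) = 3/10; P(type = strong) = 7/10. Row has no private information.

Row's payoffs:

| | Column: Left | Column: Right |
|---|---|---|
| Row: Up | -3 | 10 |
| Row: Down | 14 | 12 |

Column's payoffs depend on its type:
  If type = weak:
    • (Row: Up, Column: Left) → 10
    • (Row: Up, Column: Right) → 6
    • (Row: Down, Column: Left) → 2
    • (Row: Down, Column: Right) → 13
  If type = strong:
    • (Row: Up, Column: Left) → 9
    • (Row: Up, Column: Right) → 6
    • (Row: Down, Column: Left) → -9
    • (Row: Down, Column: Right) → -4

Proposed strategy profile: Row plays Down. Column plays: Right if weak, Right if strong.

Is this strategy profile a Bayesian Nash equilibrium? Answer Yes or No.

Row plays Down: E[Down] = 3/10·(12) + 7/10·(12) = 12; E[Up] = 10. Best-responding. ✓
Column (type weak), facing Down: Left gives 2, Right gives 13. Proposed Right is best. ✓
Column (type strong), facing Down: Left gives -9, Right gives -4. Proposed Right is best. ✓

Yes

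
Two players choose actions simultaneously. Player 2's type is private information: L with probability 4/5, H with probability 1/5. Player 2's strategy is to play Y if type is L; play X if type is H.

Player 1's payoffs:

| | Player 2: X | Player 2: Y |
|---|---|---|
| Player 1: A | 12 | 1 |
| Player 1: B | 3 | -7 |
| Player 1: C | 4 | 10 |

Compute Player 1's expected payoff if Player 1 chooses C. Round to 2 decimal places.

8.80

Take the expectation over Player 2's type, weighting each type's action by its prior probability.
E[C] = 4/5·10 + 1/5·4 = 8 + 4/5 = 44/5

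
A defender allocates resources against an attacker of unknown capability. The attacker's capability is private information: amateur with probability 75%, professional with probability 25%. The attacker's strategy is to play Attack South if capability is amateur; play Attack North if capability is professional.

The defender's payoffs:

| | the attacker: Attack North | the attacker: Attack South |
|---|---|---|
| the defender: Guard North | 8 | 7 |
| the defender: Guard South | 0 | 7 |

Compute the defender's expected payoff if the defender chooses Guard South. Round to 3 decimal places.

E[Guard South] = 0.75·7 + 0.25·0 = 5.25 + 0 = 5.25

5.250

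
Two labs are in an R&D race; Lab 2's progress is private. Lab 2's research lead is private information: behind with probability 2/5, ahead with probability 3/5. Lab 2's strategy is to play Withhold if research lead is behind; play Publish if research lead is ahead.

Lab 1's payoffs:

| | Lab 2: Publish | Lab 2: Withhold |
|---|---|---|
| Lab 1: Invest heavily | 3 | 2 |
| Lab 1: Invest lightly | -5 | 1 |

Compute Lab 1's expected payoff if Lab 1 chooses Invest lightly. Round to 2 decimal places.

-2.60

E[Invest lightly] = 2/5·1 + 3/5·(-5) = 2/5 + (-3) = -13/5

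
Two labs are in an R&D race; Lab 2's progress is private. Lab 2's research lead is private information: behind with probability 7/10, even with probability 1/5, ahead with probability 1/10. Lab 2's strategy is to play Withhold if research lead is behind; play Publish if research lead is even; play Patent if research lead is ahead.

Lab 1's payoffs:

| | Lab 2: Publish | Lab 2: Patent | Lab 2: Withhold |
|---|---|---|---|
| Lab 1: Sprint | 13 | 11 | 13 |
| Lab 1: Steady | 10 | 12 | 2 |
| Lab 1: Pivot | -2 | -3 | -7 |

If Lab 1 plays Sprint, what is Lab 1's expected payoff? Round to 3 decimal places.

Take the expectation over Lab 2's research lead, weighting each type's action by its prior probability.
E[Sprint] = 7/10·13 + 1/5·13 + 1/10·11 = 91/10 + 13/5 + 11/10 = 64/5

12.800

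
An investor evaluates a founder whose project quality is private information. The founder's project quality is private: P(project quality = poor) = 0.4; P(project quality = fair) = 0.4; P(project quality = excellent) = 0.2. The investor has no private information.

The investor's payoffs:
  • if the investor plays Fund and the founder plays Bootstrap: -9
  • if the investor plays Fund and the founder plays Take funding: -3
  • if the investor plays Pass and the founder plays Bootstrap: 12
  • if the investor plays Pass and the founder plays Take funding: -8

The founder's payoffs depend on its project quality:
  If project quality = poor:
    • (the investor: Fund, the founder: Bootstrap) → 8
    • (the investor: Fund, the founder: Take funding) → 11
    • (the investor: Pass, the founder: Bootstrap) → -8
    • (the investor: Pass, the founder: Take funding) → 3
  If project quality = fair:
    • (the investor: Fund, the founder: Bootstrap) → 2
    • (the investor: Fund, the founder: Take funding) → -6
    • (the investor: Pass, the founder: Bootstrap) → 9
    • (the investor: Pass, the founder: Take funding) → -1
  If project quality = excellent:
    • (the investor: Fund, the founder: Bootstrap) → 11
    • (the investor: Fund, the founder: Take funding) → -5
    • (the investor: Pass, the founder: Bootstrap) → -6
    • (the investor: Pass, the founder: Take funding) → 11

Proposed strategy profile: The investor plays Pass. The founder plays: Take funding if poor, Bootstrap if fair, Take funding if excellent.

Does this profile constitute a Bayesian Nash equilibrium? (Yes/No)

Yes

The investor plays Pass: E[Pass] = 0.4·(-8) + 0.4·(12) + 0.2·(-8) = 0; E[Fund] = -5.4. Best-responding. ✓
The founder (project quality poor), facing Pass: Bootstrap gives -8, Take funding gives 3. Proposed Take funding is best. ✓
The founder (project quality fair), facing Pass: Bootstrap gives 9, Take funding gives -1. Proposed Bootstrap is best. ✓
The founder (project quality excellent), facing Pass: Bootstrap gives -6, Take funding gives 11. Proposed Take funding is best. ✓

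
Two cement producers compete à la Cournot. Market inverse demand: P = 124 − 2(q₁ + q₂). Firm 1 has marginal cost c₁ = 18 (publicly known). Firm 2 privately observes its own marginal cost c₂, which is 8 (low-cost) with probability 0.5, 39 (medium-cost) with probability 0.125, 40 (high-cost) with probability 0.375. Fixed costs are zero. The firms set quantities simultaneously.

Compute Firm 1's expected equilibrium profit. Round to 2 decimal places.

Type-c best response for Firm 2: q₂(c) = (124 − c)/4 − q₁/2.
Firm 1 maximizes expected profit; its first-order condition is 124 − 4q₁ − 2E[q₂] − 18 = 0.
Substituting E[q₂] and solving: E[c₂] = 23.875, so q₁ = (124 − 2·18 + 23.875)/6 = 18.6458.
E[P] = 124 − 2·(q₁ + E[q₂]) = 55.2917; Firm 1's expected profit = (E[P] − 18)·q₁ = (55.2917 − 18)·18.6458 = 695.334.

695.33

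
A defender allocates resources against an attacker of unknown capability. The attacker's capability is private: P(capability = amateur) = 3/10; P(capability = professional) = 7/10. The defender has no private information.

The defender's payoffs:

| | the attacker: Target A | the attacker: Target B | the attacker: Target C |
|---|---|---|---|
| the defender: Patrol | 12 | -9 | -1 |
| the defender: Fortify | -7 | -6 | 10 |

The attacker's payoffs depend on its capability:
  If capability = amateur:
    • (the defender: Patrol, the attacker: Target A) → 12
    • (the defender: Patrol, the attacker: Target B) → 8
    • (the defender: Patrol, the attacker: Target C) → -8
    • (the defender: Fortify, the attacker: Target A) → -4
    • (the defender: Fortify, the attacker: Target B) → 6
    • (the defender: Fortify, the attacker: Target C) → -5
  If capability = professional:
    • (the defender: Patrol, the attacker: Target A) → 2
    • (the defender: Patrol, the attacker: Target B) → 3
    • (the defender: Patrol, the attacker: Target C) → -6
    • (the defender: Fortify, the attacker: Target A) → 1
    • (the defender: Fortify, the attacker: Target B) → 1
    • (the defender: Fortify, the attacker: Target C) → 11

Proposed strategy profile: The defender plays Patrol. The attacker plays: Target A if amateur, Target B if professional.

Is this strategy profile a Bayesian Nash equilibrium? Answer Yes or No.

Yes

A profile is a BNE iff every type of every player is best-responding given beliefs about the other side.
The defender plays Patrol: E[Patrol] = 3/10·(12) + 7/10·(-9) = -27/10; E[Fortify] = -63/10. Best-responding. ✓
The attacker (capability amateur), facing Patrol: Target A gives 12, Target B gives 8, Target C gives -8. Proposed Target A is best. ✓
The attacker (capability professional), facing Patrol: Target A gives 2, Target B gives 3, Target C gives -6. Proposed Target B is best. ✓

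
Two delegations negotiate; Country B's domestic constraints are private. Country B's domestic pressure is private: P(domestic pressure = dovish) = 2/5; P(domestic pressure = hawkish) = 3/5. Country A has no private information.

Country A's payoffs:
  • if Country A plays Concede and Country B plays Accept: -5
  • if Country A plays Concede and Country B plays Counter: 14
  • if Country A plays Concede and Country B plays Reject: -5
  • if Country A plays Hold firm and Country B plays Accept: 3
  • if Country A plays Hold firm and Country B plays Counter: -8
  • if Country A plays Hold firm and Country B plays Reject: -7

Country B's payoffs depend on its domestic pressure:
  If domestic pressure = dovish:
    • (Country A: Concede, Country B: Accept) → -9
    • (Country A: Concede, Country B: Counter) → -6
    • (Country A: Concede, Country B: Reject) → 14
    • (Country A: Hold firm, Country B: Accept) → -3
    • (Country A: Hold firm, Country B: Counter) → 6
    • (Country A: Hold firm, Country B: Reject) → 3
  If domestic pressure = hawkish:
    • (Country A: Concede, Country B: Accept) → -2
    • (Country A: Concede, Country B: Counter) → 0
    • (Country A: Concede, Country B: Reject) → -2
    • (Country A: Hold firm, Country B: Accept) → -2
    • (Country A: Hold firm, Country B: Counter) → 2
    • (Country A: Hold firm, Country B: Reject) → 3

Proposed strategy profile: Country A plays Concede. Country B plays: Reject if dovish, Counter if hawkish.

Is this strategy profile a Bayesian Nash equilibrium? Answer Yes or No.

Country A plays Concede: E[Concede] = 2/5·(-5) + 3/5·(14) = 32/5; E[Hold firm] = -38/5. Best-responding. ✓
Country B (domestic pressure dovish), facing Concede: Accept gives -9, Counter gives -6, Reject gives 14. Proposed Reject is best. ✓
Country B (domestic pressure hawkish), facing Concede: Accept gives -2, Counter gives 0, Reject gives -2. Proposed Counter is best. ✓

Yes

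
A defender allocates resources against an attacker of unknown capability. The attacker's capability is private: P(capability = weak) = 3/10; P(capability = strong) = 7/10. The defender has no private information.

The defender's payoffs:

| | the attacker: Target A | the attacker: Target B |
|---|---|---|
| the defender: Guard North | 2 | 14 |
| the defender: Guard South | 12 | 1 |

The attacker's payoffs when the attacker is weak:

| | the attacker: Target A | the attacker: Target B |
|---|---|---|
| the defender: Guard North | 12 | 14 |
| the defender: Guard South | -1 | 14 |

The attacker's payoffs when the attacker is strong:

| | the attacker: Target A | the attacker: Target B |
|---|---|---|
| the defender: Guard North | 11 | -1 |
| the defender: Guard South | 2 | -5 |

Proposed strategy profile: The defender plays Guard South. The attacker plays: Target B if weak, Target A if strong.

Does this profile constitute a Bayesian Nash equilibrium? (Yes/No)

The defender plays Guard South: E[Guard South] = 3/10·(1) + 7/10·(12) = 87/10; E[Guard North] = 28/5. Best-responding. ✓
The attacker (capability weak), facing Guard South: Target A gives -1, Target B gives 14. Proposed Target B is best. ✓
The attacker (capability strong), facing Guard South: Target A gives 2, Target B gives -5. Proposed Target A is best. ✓

Yes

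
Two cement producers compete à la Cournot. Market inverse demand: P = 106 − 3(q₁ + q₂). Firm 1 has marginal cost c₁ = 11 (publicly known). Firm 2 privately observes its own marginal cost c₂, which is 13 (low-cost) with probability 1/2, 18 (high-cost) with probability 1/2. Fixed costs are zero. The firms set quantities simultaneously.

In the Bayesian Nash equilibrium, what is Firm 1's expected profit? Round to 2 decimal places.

366.68

Firm 2 with cost c maximizes (106 − 3(q₁+q₂) − c)·q₂, giving q₂(c) = (106 − c − 3q₁)/6.
E[c₂] = 1/2·13 + 1/2·18 = 15.5
Firm 1's FOC against E[q₂] yields q₁ = (106 − 2·11 + E[c₂])/9 = (106 − 22 + 15.5)/9 = 11.0556.
E[P] = 106 − 3·(q₁ + E[q₂]) = 44.1667; Firm 1's expected profit = (E[P] − 11)·q₁ = (44.1667 − 11)·11.0556 = 366.676.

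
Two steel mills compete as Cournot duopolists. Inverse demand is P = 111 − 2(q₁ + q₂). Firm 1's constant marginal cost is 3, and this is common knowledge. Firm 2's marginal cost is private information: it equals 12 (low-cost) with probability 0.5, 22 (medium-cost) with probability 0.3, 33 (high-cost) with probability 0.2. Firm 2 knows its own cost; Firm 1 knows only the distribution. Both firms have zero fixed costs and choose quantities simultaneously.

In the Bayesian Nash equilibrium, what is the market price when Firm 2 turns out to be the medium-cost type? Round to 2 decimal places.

45.80

Type-c best response for Firm 2: q₂(c) = (111 − c)/4 − q₁/2.
Firm 1 maximizes expected profit; its first-order condition is 111 − 4q₁ − 2E[q₂] − 3 = 0.
Substituting E[q₂] and solving: E[c₂] = 19.2, so q₁ = (111 − 2·3 + 19.2)/6 = 20.7.
q₂(medium-cost) = 11.9, so P = 111 − 2·(20.7 + 11.9) = 45.8.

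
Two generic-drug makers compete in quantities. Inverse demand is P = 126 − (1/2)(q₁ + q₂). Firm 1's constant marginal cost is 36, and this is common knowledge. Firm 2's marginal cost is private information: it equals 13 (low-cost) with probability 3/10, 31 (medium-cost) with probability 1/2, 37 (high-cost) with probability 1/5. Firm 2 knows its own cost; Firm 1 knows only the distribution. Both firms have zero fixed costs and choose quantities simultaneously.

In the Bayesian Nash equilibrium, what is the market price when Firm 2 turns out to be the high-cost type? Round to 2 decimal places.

Each type of Firm 2 best-responds to q₁; Firm 1 best-responds to the expected q₂ over Firm 2's types.
Firm 2 with cost c maximizes (126 − (1/2)(q₁+q₂) − c)·q₂, giving q₂(c) = (126 − c − (1/2)q₁).
E[c₂] = 3/10·13 + 1/2·31 + 1/5·37 = 26.8
Firm 1's FOC against E[q₂] yields q₁ = (126 − 2·36 + E[c₂])/(3/2) = (126 − 72 + 26.8)/(3/2) = 53.8667.
q₂(high-cost) = 62.0667, so P = 126 − (1/2)·(53.8667 + 62.0667) = 68.0333.

68.03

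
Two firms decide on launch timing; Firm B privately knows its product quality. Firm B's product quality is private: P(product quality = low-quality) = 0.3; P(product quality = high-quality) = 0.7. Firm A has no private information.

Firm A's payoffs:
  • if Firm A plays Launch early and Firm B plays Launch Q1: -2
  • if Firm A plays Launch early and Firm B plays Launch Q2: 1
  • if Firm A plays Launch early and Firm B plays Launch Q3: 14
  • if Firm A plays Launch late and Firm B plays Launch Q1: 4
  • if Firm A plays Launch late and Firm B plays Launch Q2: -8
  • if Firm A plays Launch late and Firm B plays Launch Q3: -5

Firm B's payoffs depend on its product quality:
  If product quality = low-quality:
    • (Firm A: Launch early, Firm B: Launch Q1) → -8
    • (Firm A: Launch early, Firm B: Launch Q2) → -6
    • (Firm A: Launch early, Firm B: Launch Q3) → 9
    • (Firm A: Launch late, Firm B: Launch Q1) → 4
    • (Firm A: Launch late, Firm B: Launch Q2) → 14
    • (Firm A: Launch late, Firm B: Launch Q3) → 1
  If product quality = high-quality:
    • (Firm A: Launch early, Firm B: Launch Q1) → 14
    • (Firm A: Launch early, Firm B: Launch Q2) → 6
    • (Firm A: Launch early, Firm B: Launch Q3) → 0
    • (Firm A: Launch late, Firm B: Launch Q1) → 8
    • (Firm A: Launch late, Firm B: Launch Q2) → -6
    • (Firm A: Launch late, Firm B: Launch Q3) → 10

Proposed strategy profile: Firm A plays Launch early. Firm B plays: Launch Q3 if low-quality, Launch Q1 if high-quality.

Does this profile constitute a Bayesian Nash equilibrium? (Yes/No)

Firm A plays Launch early: E[Launch early] = 0.3·(14) + 0.7·(-2) = 2.8; E[Launch late] = 1.3. Best-responding. ✓
Firm B (product quality low-quality), facing Launch early: Launch Q1 gives -8, Launch Q2 gives -6, Launch Q3 gives 9. Proposed Launch Q3 is best. ✓
Firm B (product quality high-quality), facing Launch early: Launch Q1 gives 14, Launch Q2 gives 6, Launch Q3 gives 0. Proposed Launch Q1 is best. ✓

Yes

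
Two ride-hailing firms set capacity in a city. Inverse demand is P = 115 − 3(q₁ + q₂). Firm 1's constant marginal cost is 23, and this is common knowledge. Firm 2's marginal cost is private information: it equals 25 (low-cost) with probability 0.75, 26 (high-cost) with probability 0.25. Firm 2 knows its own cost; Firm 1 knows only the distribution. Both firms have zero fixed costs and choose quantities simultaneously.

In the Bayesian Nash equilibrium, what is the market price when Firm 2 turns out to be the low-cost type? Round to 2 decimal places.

54.29

Type-c best response for Firm 2: q₂(c) = (115 − c)/6 − q₁/2.
Firm 1 maximizes expected profit; its first-order condition is 115 − 6q₁ − 3E[q₂] − 23 = 0.
Substituting E[q₂] and solving: E[c₂] = 25.25, so q₁ = (115 − 2·23 + 25.25)/9 = 10.4722.
q₂(low-cost) = 9.76389, so P = 115 − 3·(10.4722 + 9.76389) = 54.2917.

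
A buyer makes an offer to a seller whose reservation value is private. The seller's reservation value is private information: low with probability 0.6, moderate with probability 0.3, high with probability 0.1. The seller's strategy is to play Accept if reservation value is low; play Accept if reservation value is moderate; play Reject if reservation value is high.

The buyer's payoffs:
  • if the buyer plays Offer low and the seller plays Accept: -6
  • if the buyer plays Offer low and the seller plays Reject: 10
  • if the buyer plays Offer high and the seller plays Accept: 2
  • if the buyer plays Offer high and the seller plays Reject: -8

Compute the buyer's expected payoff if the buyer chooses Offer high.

1

Take the expectation over the seller's reservation value, weighting each type's action by its prior probability.
E[Offer high] = 0.6·2 + 0.3·2 + 0.1·(-8) = 1.2 + 0.6 + (-0.8) = 1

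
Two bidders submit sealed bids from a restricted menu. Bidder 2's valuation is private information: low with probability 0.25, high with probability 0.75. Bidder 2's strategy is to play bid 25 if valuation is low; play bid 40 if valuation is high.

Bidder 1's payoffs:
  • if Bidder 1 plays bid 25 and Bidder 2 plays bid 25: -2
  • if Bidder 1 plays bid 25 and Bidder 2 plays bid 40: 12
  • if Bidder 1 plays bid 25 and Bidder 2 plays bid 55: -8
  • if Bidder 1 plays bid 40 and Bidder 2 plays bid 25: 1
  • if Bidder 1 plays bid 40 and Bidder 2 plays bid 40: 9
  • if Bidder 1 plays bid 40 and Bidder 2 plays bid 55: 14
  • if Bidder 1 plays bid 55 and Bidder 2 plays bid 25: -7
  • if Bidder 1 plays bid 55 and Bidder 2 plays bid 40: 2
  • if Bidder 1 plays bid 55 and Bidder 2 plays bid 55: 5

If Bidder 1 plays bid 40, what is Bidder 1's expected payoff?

7

E[bid 40] = 0.25·1 + 0.75·9 = 0.25 + 6.75 = 7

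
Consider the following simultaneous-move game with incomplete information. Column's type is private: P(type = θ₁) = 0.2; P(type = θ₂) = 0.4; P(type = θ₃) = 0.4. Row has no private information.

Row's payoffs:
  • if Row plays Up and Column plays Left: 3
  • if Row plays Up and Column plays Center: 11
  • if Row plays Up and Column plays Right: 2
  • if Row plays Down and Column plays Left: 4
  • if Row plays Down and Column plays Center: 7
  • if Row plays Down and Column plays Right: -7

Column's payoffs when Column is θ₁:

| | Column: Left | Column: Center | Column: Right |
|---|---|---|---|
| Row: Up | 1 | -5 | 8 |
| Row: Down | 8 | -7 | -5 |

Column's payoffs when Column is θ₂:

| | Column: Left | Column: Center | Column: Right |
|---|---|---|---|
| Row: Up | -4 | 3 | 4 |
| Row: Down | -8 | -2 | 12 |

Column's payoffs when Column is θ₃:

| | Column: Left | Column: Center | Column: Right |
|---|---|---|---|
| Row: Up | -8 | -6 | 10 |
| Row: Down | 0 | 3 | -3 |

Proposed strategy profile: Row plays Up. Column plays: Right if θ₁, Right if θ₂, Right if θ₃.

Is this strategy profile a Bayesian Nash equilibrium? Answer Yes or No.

Yes

Row plays Up: E[Up] = 0.2·(2) + 0.4·(2) + 0.4·(2) = 2; E[Down] = -7. Best-responding. ✓
Column (type θ₁), facing Up: Left gives 1, Center gives -5, Right gives 8. Proposed Right is best. ✓
Column (type θ₂), facing Up: Left gives -4, Center gives 3, Right gives 4. Proposed Right is best. ✓
Column (type θ₃), facing Up: Left gives -8, Center gives -6, Right gives 10. Proposed Right is best. ✓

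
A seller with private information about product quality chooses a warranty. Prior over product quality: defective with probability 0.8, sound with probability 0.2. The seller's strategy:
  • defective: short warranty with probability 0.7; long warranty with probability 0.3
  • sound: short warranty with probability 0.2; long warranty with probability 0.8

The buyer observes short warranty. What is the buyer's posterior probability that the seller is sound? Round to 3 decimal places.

0.067

P(short warranty) = 0.8·0.7 + 0.2·0.2 = 0.6
P(sound | short warranty) = (0.2·0.2) / 0.6 = 0.04 / 0.6 = 0.0666667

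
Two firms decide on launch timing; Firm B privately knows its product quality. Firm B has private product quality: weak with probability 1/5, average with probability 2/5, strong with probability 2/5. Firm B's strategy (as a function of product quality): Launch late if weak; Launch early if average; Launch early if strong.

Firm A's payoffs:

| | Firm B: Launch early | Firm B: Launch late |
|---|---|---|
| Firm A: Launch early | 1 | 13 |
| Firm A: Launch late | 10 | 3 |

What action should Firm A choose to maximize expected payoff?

Compute Firm A's expected payoff for each action, taking the expectation over Firm B's type.
E[Launch early] = 1/5·(13) + 2/5·(1) + 2/5·(1) = 17/5
E[Launch late] = 1/5·(3) + 2/5·(10) + 2/5·(10) = 43/5
Best response: Launch late (43/5 is the largest).

Launch late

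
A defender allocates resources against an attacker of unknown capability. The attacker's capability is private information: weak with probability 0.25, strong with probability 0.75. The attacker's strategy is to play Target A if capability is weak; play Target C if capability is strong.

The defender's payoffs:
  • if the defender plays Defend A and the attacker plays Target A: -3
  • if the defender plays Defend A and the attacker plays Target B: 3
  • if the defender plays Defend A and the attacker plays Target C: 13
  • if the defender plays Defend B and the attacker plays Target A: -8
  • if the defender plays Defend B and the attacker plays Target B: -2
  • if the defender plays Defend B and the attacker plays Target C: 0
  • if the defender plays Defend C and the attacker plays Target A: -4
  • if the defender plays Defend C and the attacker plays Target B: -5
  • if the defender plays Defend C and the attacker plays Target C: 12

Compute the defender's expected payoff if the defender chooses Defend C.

E[Defend C] = 0.25·(-4) + 0.75·12 = (-1) + 9 = 8

8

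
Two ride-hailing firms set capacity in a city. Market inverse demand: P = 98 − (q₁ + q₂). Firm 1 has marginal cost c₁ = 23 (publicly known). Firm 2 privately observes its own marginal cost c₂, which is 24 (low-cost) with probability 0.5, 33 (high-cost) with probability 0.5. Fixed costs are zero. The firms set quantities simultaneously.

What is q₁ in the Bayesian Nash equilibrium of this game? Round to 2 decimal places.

Firm 2 with cost c maximizes (98 − (q₁+q₂) − c)·q₂, giving q₂(c) = (98 − c − q₁)/2.
E[c₂] = 0.5·24 + 0.5·33 = 28.5
Firm 1's FOC against E[q₂] yields q₁ = (98 − 2·23 + E[c₂])/3 = (98 − 46 + 28.5)/3 = 26.8333.

26.83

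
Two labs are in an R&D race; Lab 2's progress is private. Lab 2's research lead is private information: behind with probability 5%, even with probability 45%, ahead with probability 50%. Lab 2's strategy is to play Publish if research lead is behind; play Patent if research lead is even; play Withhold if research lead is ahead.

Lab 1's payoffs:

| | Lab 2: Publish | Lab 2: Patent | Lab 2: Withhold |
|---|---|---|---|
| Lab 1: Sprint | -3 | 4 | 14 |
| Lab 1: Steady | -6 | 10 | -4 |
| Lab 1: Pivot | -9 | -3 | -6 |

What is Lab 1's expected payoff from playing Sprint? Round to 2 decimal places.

8.65

E[Sprint] = 0.05·(-3) + 0.45·4 + 0.5·14 = (-0.15) + 1.8 + 7 = 8.65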